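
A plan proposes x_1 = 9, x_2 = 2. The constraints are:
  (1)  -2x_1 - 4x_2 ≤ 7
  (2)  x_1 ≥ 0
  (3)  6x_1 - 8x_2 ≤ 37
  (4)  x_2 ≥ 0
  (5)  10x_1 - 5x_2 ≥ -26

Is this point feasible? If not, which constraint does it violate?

Constraint (3): 6x_1 - 8x_2 = 38, which is not ≤ 37. All other constraints are satisfied.

not feasible — violates (3)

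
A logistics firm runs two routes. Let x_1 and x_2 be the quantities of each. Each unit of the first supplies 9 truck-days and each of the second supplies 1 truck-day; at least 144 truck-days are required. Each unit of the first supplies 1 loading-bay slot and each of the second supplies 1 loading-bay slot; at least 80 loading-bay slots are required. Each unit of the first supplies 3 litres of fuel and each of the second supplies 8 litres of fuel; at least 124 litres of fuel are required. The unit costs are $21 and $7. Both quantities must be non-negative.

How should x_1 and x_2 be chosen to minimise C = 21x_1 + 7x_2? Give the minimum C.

Extreme points and C = 21x_1 + 7x_2:
  (0, 144) → C = 1008
  (80, 0) → C = 1680
  (8, 72) → C = 672
The feasible region is unbounded (it extends along (0, 1), (1, 0)), but C strictly increases along every unbounded feasible direction, so there is no improving ray and the minimum is attained at a vertex.

The binding constraints are 9x_1 + x_2 = 144 and x_1 + x_2 = 80.
Solving simultaneously gives x_1 = 8, x_2 = 72.

x_1 = 8, x_2 = 72, minimum C = 672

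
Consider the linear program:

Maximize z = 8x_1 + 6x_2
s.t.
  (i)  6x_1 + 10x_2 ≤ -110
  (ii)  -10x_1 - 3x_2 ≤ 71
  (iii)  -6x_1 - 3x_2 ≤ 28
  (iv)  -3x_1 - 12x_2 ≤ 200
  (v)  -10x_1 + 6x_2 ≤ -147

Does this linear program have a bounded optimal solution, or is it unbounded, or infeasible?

bounded optimum

Feasible corners and z = 8x_1 + 6x_2:
  (340/21, -145/7) → z = 110/21
  (405/68, -991/68) → z = -1353/34
  (88/21, -124/7) → z = -1528/21
  (91/22, -581/33) → z = -798/11
The feasible region has finitely many vertices and no improving ray; the maximum is 110/21 at (340/21, -145/7).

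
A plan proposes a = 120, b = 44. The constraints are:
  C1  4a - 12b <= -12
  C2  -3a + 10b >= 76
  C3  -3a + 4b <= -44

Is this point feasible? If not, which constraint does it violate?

feasible

C1: -48 ≤ -12 ✓
C2: 80 ≥ 76 ✓
C3: -184 ≤ -44 ✓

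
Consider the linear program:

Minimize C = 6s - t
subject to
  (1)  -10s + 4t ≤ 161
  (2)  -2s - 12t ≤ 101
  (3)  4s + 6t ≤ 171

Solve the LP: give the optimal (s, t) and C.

s = -73/4, t = -43/8, minimum C = -833/8

Extreme points and C = 6s - t:
  (-73/4, -43/8) → C = -833/8
  (-141/38, 1177/38) → C = -2023/38
  (443/6, -373/18) → C = 8347/18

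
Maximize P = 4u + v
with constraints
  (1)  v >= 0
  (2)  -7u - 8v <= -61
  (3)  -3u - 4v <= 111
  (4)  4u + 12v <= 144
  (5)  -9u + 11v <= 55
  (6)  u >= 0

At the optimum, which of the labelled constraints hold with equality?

Feasible corners and P = 4u + v:
  (61/7, 0) → P = 244/7
  (36, 0) → P = 144
  (231/149, 934/149) → P = 1858/149
  (231/38, 379/38) → P = 1303/38

The maximum is at (36, 0). Substituting into each constraint, equality holds for (1) and (4); the remaining constraints have slack.

(1) and (4)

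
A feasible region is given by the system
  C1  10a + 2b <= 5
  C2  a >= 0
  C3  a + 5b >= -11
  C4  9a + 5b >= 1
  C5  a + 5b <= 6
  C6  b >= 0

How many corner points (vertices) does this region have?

5

Pairwise boundary intersections that survive every other constraint:
  (13/48, 55/48)
  (1/2, 0)
  (0, 1/5)
  (0, 6/5)
  (1/9, 0)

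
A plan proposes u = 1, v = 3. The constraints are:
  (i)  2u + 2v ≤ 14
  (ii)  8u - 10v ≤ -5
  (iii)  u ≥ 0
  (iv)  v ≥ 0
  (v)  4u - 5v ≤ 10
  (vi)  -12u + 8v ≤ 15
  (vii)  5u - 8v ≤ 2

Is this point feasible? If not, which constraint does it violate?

feasible

(i): 8 ≤ 14 ✓
(ii): -22 ≤ -5 ✓
(iii): 1 ≥ 0 ✓
(iv): 3 ≥ 0 ✓
(v): -11 ≤ 10 ✓
(vi): 12 ≤ 15 ✓
(vii): -19 ≤ 2 ✓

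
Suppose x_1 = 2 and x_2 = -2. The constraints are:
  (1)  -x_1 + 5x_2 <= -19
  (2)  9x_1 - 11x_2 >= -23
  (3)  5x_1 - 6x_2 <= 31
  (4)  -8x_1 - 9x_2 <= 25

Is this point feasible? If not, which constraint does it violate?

Constraint (1): -x_1 + 5x_2 = -12, which is not ≤ -19. All other constraints are satisfied.

not feasible — violates (1)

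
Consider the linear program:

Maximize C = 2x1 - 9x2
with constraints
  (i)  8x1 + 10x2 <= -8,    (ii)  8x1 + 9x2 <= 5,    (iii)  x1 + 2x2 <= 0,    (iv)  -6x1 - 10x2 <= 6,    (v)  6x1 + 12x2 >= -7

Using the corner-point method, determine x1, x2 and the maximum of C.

Vertices and C = 2x1 - 9x2:
  (-8/3, 4/3) → C = -52/3
  (-1, 0) → C = -2
  (-6, 3) → C = -39

The binding constraints are 8x1 + 10x2 = -8 and -6x1 - 10x2 = 6.
Solving simultaneously gives x1 = -1, x2 = 0.

x1 = -1, x2 = 0, maximum C = -2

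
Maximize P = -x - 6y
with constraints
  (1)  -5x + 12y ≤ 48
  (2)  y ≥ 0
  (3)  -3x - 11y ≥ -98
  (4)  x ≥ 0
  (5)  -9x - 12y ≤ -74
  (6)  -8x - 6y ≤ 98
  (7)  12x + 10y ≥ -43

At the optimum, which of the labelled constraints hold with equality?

(2) and (5)

Corner points and P = -x - 6y:
  (648/91, 634/91) → P = -636/13
  (13/7, 401/84) → P = -61/2
  (98/3, 0) → P = -98/3
  (74/9, 0) → P = -74/9

The maximum is at (74/9, 0). Substituting into each constraint, equality holds for (2) and (5); the remaining constraints have slack.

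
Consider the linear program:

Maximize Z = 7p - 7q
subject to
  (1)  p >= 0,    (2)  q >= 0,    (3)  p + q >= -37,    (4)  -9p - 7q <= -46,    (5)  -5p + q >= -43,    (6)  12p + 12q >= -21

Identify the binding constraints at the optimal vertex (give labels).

Corner points and Z = 7p - 7q:
  (0, 46/7) → Z = -46
  (46/9, 0) → Z = 322/9
  (43/5, 0) → Z = 301/5
The feasible region is unbounded (it extends along (0, 1), (1, 5)), but Z strictly decreases along every unbounded feasible direction, so there is no improving ray and the maximum is attained at a vertex.

The maximum is at (43/5, 0). Substituting into each constraint, equality holds for (2) and (5); the remaining constraints have slack.

(2) and (5)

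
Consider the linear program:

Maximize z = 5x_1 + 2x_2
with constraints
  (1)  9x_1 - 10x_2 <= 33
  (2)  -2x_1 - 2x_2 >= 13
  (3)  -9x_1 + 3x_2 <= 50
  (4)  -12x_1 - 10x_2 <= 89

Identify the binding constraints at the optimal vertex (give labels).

Corner points and z = 5x_1 + 2x_2:
  (-32/19, -183/38) → z = -343/19
  (-8/3, -57/10) → z = -371/15
  (-139/24, -17/24) → z = -243/8
  (-767/126, -67/42) → z = -4237/126

The maximum is at (-32/19, -183/38). Substituting into each constraint, equality holds for (1) and (2); the remaining constraints have slack.

(1) and (2)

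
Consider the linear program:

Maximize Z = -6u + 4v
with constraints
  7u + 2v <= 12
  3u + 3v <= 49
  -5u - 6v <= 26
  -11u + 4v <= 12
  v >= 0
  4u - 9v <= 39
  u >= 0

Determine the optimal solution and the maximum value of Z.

Feasible corners and Z = -6u + 4v:
  (12/25, 108/25) → Z = 72/5
  (12/7, 0) → Z = -72/7
  (0, 3) → Z = 12
  (0, 0) → Z = 0

The optimum lies where 7u + 2v = 12 and -11u + 4v = 12.
Solving simultaneously gives u = 12/25, v = 108/25.

u = 12/25, v = 108/25, maximum Z = 72/5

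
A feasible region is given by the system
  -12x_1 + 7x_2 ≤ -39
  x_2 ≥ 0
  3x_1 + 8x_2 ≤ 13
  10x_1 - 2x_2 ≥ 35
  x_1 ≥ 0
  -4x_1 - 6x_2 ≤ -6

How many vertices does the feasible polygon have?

3

Of the 15 pairwise boundary intersections, those satisfying every inequality are:
  (13/3, 0)
  (7/2, 0)
  (153/43, 25/86)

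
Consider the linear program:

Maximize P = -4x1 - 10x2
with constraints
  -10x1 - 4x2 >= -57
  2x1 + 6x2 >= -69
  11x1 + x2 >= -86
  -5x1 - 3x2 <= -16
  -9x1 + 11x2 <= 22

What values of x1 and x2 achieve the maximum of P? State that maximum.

x1 = 107/10, x2 = -25/2, maximum P = 411/5

Corner points and P = -4x1 - 10x2:
  (107/10, -25/2) → P = 411/5
  (539/146, 733/146) → P = -4743/73
  (55/41, 127/41) → P = -1490/41

At the optimal vertex, -10x1 - 4x2 = -57 and -5x1 - 3x2 = -16.
Solving simultaneously gives x1 = 107/10, x2 = -25/2.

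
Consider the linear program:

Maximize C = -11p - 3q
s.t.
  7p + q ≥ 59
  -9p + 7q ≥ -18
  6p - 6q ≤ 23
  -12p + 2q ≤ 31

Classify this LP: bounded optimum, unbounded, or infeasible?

Vertices and C = -11p - 3q:
  (431/58, 405/58) → C = -2978/29
  (87/26, 925/26) → C = -1866/13
The feasible region has finitely many vertices and no improving ray; the maximum is -2978/29 at (431/58, 405/58).

bounded optimum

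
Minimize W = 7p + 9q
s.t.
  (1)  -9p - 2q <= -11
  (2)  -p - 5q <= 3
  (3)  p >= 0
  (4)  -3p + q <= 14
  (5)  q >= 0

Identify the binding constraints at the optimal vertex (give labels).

(1) and (5)

Vertices and W = 7p + 9q:
  (0, 11/2) → W = 99/2
  (11/9, 0) → W = 77/9
  (0, 14) → W = 126
The feasible region is unbounded (it extends along (1, 3), (1, 0)), but W strictly increases along every unbounded feasible direction, so there is no improving ray and the minimum is attained at a vertex.

The minimum is at (11/9, 0). Substituting into each constraint, equality holds for (1) and (5); the remaining constraints have slack.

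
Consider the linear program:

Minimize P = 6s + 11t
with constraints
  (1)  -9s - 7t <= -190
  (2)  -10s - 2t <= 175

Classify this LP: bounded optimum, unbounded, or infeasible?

From the feasible point (-1605/52, 3475/52), moving in the direction (7, -9) keeps every constraint satisfied while P decreases without bound.

unbounded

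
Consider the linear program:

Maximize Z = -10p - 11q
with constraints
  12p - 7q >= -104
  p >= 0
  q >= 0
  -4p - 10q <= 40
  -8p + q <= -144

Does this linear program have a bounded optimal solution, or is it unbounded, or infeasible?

Feasible corners and Z = -10p - 11q:
  (278/11, 640/11) → Z = -9820/11
  (18, 0) → Z = -180
The feasible region has finitely many vertices and no improving ray; the maximum is -180 at (18, 0).

bounded optimum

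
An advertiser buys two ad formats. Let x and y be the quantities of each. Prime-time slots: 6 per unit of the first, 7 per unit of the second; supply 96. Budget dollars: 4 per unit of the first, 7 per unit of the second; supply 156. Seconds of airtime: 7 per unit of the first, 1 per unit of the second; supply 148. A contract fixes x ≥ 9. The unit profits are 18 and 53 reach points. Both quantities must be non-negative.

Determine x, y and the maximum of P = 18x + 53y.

Feasible corners and P = 18x + 53y:
  (16, 0) → P = 288
  (9, 0) → P = 162
  (9, 6) → P = 480

At the optimal vertex, 6x + 7y = 96 and x = 9.
Solving simultaneously gives x = 9, y = 6.

x = 9, y = 6, maximum P = 480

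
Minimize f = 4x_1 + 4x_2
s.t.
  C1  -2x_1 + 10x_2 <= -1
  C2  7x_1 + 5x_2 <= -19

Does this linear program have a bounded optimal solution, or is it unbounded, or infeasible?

unbounded

From the feasible point (-37/16, -9/16), moving in the direction (5, -7) keeps every constraint satisfied while f decreases without bound.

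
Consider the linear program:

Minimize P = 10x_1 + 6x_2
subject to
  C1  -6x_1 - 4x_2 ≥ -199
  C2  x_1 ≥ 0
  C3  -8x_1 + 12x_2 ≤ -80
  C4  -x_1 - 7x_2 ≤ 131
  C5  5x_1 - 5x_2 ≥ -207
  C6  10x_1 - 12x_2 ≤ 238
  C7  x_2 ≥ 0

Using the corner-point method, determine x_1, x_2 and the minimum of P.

x_1 = 10, x_2 = 0, minimum P = 100

Feasible corners and P = 10x_1 + 6x_2:
  (677/26, 139/13) → P = 4219/13
  (835/28, 281/56) → P = 9193/28
  (10, 0) → P = 100
  (119/5, 0) → P = 238

The binding constraints are -8x_1 + 12x_2 = -80 and x_2 = 0.
Solving simultaneously gives x_1 = 10, x_2 = 0.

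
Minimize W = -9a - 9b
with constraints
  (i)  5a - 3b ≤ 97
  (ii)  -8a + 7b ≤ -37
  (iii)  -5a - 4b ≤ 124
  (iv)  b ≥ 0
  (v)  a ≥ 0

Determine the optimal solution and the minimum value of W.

Vertices and W = -9a - 9b:
  (568/11, 591/11) → W = -10431/11
  (97/5, 0) → W = -873/5
  (37/8, 0) → W = -333/8

a = 568/11, b = 591/11, minimum W = -10431/11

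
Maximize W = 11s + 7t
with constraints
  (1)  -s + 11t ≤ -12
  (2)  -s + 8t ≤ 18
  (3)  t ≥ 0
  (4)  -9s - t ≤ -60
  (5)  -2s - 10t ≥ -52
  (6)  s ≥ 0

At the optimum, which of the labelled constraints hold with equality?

Vertices and W = 11s + 7t:
  (12, 0) → W = 132
  (173/8, 7/8) → W = 244
  (26, 0) → W = 286

The maximum is at (26, 0). Substituting into each constraint, equality holds for (3) and (5); the remaining constraints have slack.

(3) and (5)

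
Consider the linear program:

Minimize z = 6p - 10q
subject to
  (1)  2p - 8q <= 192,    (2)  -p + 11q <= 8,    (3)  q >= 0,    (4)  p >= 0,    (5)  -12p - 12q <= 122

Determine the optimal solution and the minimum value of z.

p = 0, q = 8/11, minimum z = -80/11

Feasible corners and z = 6p - 10q:
  (1088/7, 104/7) → z = 784
  (96, 0) → z = 576
  (0, 8/11) → z = -80/11
  (0, 0) → z = 0

The binding constraints are -p + 11q = 8 and p = 0.
Solving simultaneously gives p = 0, q = 8/11.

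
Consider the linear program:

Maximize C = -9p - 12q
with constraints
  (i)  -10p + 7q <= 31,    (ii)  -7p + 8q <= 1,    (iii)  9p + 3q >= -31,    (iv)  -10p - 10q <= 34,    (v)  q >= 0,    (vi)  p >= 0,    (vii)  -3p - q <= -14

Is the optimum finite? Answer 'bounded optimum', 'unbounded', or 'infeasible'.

bounded optimum

Corner points and C = -9p - 12q:
  (111/31, 101/31) → C = -2211/31
  (14/3, 0) → C = -42
The feasible region has finitely many vertices and no improving ray; the maximum is -42 at (14/3, 0).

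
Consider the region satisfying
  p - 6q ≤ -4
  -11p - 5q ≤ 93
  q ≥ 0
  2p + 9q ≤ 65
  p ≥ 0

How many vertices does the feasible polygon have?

Pairwise boundary intersections that survive every other constraint:
  (118/7, 73/21)
  (0, 2/3)
  (0, 65/9)

3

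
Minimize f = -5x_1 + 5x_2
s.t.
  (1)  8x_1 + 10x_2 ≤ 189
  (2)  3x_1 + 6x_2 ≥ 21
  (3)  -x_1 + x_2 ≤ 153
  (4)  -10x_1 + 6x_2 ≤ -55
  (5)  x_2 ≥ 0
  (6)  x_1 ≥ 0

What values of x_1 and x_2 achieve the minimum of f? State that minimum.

x_1 = 189/8, x_2 = 0, minimum f = -945/8

Extreme points and f = -5x_1 + 5x_2:
  (421/37, 725/74) → f = -585/74
  (189/8, 0) → f = -945/8
  (76/13, 15/26) → f = -685/26
  (7, 0) → f = -35

The binding constraints are 8x_1 + 10x_2 = 189 and x_2 = 0.
Solving simultaneously gives x_1 = 189/8, x_2 = 0.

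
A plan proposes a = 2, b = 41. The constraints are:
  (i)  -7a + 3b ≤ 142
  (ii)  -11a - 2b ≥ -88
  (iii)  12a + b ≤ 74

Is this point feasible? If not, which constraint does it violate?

not feasible — violates (ii)

Constraint (ii): -11a - 2b = -104, which is not ≥ -88. All other constraints are satisfied.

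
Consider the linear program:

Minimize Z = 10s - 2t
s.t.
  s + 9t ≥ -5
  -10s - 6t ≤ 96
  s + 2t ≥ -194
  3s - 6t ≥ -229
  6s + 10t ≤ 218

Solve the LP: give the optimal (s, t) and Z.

Vertices and Z = 10s - 2t:
  (-139/14, 23/42) → Z = -2108/21
  (503/11, -62/11) → Z = 5154/11
  (-25, 77/3) → Z = -904/3
  (-491/33, 338/11) → Z = -6938/33

At the optimal vertex, -10s - 6t = 96 and 3s - 6t = -229.
Solving simultaneously gives s = -25, t = 77/3.

s = -25, t = 77/3, minimum Z = -904/3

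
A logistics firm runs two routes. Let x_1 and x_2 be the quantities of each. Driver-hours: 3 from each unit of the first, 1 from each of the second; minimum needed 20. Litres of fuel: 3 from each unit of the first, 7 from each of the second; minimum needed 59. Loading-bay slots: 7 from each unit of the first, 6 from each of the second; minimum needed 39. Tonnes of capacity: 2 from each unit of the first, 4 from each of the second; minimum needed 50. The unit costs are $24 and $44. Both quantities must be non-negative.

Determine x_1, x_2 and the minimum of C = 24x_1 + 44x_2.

Feasible corners and C = 24x_1 + 44x_2:
  (0, 20) → C = 880
  (25, 0) → C = 600
  (3, 11) → C = 556
The feasible region is unbounded (it extends along (0, 1), (1, 0)), but C strictly increases along every unbounded feasible direction, so there is no improving ray and the minimum is attained at a vertex.

The binding constraints are 3x_1 + x_2 = 20 and 2x_1 + 4x_2 = 50.
Solving simultaneously gives x_1 = 3, x_2 = 11.

x_1 = 3, x_2 = 11, minimum C = 556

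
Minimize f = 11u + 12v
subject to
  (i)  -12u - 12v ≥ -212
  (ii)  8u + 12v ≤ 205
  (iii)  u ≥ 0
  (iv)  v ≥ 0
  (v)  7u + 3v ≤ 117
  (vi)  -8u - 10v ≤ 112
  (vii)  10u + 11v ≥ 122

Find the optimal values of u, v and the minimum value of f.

u = 0, v = 122/11, minimum f = 1464/11

Extreme points and f = 11u + 12v:
  (7/4, 191/12) → f = 841/4
  (16, 5/3) → f = 196
  (0, 205/12) → f = 205
  (0, 122/11) → f = 1464/11
  (117/7, 0) → f = 1287/7
  (61/5, 0) → f = 671/5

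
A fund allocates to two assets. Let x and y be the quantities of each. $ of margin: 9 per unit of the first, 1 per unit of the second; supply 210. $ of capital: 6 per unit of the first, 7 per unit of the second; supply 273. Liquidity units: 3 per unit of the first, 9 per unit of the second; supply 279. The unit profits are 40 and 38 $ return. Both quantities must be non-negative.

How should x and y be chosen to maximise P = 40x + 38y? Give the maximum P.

Extreme points and P = 40x + 38y:
  (0, 0) → P = 0
  (0, 31) → P = 1178
  (70/3, 0) → P = 2800/3
  (21, 21) → P = 1638
  (168/11, 285/11) → P = 17550/11

The binding constraints are 9x + y = 210 and 6x + 7y = 273.
Solving simultaneously gives x = 21, y = 21.

x = 21, y = 21, maximum P = 1638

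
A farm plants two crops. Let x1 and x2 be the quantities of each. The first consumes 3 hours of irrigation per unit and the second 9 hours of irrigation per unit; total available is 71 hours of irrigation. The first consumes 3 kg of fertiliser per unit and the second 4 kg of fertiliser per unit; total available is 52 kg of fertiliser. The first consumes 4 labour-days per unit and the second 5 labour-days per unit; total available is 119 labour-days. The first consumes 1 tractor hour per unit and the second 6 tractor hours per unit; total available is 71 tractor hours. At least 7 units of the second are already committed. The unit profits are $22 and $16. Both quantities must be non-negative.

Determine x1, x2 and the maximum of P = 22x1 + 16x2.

x1 = 8/3, x2 = 7, maximum P = 512/3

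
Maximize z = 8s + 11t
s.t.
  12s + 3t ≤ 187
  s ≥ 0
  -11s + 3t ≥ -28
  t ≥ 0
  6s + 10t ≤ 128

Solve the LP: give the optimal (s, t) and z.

s = 83/16, t = 155/16, maximum z = 2369/16

Vertices and z = 8s + 11t:
  (0, 0) → z = 0
  (0, 64/5) → z = 704/5
  (28/11, 0) → z = 224/11
  (83/16, 155/16) → z = 2369/16

The binding constraints are -11s + 3t = -28 and 6s + 10t = 128.
Solving simultaneously gives s = 83/16, t = 155/16.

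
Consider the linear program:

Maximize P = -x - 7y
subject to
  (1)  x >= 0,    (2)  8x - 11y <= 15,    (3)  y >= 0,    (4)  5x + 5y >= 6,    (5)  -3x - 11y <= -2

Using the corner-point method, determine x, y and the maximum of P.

x = 6/5, y = 0, maximum P = -6/5

The feasible region is unbounded (it extends along (0, 1), (11, 8)), but P strictly decreases along every unbounded feasible direction, so there is no improving ray and the maximum is attained at a vertex.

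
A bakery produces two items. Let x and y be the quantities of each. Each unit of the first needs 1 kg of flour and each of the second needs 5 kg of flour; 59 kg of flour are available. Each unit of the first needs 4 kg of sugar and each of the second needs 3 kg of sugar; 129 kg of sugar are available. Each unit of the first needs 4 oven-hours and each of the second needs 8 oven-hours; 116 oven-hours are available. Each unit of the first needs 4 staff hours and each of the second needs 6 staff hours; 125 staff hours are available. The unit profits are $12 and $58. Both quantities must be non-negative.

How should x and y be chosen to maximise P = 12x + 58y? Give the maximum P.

x = 9, y = 10, maximum P = 688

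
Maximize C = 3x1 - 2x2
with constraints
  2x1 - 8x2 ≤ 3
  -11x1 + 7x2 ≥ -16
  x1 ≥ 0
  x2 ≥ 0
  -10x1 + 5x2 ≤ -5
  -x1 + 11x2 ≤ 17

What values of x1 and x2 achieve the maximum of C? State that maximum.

x1 = 16/11, x2 = 0, maximum C = 48/11

Feasible corners and C = 3x1 - 2x2:
  (16/11, 0) → C = 48/11
  (295/114, 203/114) → C = 479/114
  (1/2, 0) → C = 3/2
  (4/3, 5/3) → C = 2/3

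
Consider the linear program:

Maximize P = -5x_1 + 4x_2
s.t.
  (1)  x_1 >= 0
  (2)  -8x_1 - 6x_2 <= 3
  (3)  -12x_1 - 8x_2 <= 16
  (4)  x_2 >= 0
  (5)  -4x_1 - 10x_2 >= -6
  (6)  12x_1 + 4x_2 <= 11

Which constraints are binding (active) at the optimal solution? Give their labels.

Corner points and P = -5x_1 + 4x_2:
  (0, 0) → P = 0
  (0, 3/5) → P = 12/5
  (11/12, 0) → P = -55/12
  (43/52, 7/26) → P = -159/52

The maximum is at (0, 3/5). Substituting into each constraint, equality holds for (1) and (5); the remaining constraints have slack.

(1) and (5)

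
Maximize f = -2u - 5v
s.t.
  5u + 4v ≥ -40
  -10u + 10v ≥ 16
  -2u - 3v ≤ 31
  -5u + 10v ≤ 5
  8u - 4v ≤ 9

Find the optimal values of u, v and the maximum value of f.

u = -232/45, v = -32/9, maximum f = 1264/45

Feasible corners and f = -2u - 5v:
  (-232/45, -32/9) → f = 1264/45
  (-6, -5/2) → f = 49/2
  (-11/5, -3/5) → f = 37/5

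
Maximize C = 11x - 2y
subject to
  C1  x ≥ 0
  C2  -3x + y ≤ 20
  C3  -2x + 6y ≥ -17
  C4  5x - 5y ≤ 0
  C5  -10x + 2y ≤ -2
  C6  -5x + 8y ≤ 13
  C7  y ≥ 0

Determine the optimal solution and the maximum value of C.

Corner points and C = 11x - 2y:
  (1/4, 1/4) → C = 9/4
  (13/3, 13/3) → C = 39
  (3/5, 2) → C = 13/5

At the optimal vertex, 5x - 5y = 0 and -5x + 8y = 13.
Solving simultaneously gives x = 13/3, y = 13/3.

x = 13/3, y = 13/3, maximum C = 39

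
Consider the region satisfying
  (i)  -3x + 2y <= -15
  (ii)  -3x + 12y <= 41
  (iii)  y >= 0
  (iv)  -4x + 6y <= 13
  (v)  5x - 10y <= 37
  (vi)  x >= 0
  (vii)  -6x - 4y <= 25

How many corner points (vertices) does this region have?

4

Of the 21 pairwise boundary intersections, those satisfying every inequality are:
  (131/15, 28/5)
  (5, 0)
  (427/15, 158/15)
  (37/5, 0)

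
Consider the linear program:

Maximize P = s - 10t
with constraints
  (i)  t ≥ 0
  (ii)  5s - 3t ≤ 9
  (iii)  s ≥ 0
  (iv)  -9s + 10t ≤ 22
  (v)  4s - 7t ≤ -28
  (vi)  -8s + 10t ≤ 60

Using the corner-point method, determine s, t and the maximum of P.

Extreme points and P = s - 10t:
  (156/23, 191/23) → P = -1754/23
  (147/23, 176/23) → P = -1613/23
  (126/23, 164/23) → P = -1514/23

At the optimal vertex, -9s + 10t = 22 and 4s - 7t = -28.
Solving simultaneously gives s = 126/23, t = 164/23.

s = 126/23, t = 164/23, maximum P = -1514/23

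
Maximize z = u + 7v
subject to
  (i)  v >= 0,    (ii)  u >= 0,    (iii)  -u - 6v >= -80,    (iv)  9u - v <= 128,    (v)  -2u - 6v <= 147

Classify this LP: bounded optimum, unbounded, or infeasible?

bounded optimum

Extreme points and z = u + 7v:
  (0, 0) → z = 0
  (128/9, 0) → z = 128/9
  (0, 40/3) → z = 280/3
  (848/55, 592/55) → z = 4992/55
The feasible region has finitely many vertices and no improving ray; the maximum is 280/3 at (0, 40/3).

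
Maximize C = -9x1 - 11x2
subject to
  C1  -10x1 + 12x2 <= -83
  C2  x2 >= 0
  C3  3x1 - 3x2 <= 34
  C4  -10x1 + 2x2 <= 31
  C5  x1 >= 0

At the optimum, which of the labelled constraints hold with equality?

Feasible corners and C = -9x1 - 11x2:
  (83/10, 0) → C = -747/10
  (53/2, 91/6) → C = -1216/3
  (34/3, 0) → C = -102

The maximum is at (83/10, 0). Substituting into each constraint, equality holds for C1 and C2; the remaining constraints have slack.

C1 and C2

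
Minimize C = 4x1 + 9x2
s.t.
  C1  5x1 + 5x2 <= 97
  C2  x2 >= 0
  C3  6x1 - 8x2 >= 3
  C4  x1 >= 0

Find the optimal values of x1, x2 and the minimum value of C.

x1 = 1/2, x2 = 0, minimum C = 2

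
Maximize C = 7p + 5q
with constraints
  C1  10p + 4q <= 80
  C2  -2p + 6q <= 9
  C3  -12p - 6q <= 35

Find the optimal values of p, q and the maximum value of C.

p = 111/17, q = 125/34, maximum C = 2179/34

Corner points and C = 7p + 5q:
  (111/17, 125/34) → C = 2179/34
  (155/3, -655/6) → C = -1105/6
  (-22/7, 19/42) → C = -829/42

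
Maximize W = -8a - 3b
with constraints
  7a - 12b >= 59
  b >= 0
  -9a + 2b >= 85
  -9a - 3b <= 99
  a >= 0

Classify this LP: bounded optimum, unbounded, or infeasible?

infeasible

The boundaries 7a - 12b = 59 and b = 0 meet at (59/7, 0), but that point violates -9a + 2b ≥ 85. Every candidate vertex is excluded by some other constraint, so the feasible region is empty.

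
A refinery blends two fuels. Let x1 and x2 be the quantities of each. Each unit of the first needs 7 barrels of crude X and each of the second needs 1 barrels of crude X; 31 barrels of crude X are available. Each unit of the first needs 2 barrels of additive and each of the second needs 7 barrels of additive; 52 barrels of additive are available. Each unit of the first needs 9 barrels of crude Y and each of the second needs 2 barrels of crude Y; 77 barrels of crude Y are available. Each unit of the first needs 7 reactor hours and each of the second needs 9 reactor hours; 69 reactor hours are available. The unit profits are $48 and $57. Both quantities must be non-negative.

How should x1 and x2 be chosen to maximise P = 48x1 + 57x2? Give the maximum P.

Feasible corners and P = 48x1 + 57x2:
  (0, 0) → P = 0
  (0, 52/7) → P = 2964/7
  (31/7, 0) → P = 1488/7
  (15/4, 19/4) → P = 1803/4
  (15/31, 226/31) → P = 13602/31

x1 = 15/4, x2 = 19/4, maximum P = 1803/4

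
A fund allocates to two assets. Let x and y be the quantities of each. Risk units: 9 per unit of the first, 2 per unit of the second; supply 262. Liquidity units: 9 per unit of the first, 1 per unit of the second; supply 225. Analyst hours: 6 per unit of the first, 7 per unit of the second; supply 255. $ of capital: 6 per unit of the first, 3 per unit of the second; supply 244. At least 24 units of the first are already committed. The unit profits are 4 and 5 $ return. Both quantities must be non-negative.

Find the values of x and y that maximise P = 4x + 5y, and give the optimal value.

x = 24, y = 9, maximum P = 141

Extreme points and P = 4x + 5y:
  (25, 0) → P = 100
  (24, 0) → P = 96
  (24, 9) → P = 141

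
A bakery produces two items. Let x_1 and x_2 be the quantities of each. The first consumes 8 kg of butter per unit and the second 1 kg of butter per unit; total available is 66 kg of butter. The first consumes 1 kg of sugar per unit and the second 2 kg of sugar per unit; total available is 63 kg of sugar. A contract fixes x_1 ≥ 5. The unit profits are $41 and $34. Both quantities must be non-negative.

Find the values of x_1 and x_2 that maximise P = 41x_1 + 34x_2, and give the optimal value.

Extreme points and P = 41x_1 + 34x_2:
  (33/4, 0) → P = 1353/4
  (5, 0) → P = 205
  (5, 26) → P = 1089

x_1 = 5, x_2 = 26, maximum P = 1089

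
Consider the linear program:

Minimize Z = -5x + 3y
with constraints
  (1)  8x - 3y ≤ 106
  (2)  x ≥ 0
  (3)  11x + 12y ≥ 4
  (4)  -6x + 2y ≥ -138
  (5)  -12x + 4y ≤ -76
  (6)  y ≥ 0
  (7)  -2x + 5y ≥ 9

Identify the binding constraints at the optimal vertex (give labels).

(1) and (7)

Corner points and Z = -5x + 3y:
  (101, 234) → Z = 197
  (557/34, 142/17) → Z = -1933/34
  (8, 5) → Z = -25
The feasible region is unbounded (it extends along (1, 3)), but Z strictly increases along every unbounded feasible direction, so there is no improving ray and the minimum is attained at a vertex.

The minimum is at (557/34, 142/17). Substituting into each constraint, equality holds for (1) and (7); the remaining constraints have slack.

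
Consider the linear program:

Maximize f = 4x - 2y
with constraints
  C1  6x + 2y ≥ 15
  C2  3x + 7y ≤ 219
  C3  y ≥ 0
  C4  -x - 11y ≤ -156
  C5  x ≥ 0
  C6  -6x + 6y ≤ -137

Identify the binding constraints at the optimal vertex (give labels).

C2 and C4

Feasible corners and f = 4x - 2y:
  (1317/26, 249/26) → f = 2385/13
  (2273/60, 301/20) → f = 3643/30
  (2443/72, 799/72) → f = 4087/36

The maximum is at (1317/26, 249/26). Substituting into each constraint, equality holds for C2 and C4; the remaining constraints have slack.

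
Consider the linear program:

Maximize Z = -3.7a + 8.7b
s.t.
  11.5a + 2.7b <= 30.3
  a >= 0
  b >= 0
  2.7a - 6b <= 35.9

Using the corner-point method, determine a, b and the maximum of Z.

Feasible corners and Z = -3.7a + 8.7b:
  (0, 101/9) → Z = 2929/30
  (303/115, 0) → Z = -11211/1150
  (0, 0) → Z = 0

The optimum lies where 11.5a + 2.7b = 30.3 and a = 0.
Solving simultaneously gives a = 0, b = 101/9.

a = 0, b = 101/9, maximum Z = 2929/30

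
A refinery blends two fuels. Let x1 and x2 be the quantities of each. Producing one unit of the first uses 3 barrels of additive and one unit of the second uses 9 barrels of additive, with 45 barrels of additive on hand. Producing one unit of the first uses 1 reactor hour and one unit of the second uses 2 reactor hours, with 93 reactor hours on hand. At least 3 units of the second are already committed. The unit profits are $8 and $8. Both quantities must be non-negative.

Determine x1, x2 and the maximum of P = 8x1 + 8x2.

Corner points and P = 8x1 + 8x2:
  (0, 5) → P = 40
  (0, 3) → P = 24
  (6, 3) → P = 72

x1 = 6, x2 = 3, maximum P = 72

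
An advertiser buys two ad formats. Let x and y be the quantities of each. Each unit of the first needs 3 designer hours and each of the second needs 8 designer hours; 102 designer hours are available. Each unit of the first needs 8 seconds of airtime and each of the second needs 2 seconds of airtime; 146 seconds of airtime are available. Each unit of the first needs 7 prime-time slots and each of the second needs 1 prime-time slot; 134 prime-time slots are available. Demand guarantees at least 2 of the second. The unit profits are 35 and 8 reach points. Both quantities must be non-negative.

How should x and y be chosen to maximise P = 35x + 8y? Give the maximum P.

x = 71/4, y = 2, maximum P = 2549/4

Feasible corners and P = 35x + 8y:
  (0, 51/4) → P = 102
  (0, 2) → P = 16
  (482/29, 189/29) → P = 18382/29
  (71/4, 2) → P = 2549/4

The optimum lies where 8x + 2y = 146 and y = 2.
Solving simultaneously gives x = 71/4, y = 2.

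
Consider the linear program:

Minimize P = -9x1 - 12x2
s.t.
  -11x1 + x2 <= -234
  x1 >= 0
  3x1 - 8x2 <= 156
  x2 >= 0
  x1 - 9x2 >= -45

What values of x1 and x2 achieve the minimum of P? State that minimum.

x1 = 1764/19, x2 = 291/19, minimum P = -19368/19

Corner points and P = -9x1 - 12x2:
  (234/11, 0) → P = -2106/11
  (2151/98, 729/98) → P = -28107/98
  (52, 0) → P = -468
  (1764/19, 291/19) → P = -19368/19

At the optimal vertex, 3x1 - 8x2 = 156 and x1 - 9x2 = -45.
Solving simultaneously gives x1 = 1764/19, x2 = 291/19.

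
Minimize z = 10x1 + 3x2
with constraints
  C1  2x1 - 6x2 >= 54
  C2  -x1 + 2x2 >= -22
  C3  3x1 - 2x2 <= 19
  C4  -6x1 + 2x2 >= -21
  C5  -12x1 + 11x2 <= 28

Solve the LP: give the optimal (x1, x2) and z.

Corner points and z = 10x1 + 3x2:
  (3/7, -62/7) → z = -156/7
  (-381/25, -352/25) → z = -4866/25
  (-3/2, -47/4) → z = -201/4
  (-298/13, -292/13) → z = -3856/13

At the optimal vertex, -x1 + 2x2 = -22 and -12x1 + 11x2 = 28.
Solving simultaneously gives x1 = -298/13, x2 = -292/13.

x1 = -298/13, x2 = -292/13, minimum z = -3856/13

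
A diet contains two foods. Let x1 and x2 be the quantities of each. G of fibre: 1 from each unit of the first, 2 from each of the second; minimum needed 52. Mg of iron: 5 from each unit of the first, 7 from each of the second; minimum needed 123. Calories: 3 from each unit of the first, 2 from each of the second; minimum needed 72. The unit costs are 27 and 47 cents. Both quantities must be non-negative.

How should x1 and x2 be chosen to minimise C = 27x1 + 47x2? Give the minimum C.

x1 = 10, x2 = 21, minimum C = 1257

Extreme points and C = 27x1 + 47x2:
  (0, 36) → C = 1692
  (52, 0) → C = 1404
  (10, 21) → C = 1257
The feasible region is unbounded (it extends along (0, 1), (1, 0)), but C strictly increases along every unbounded feasible direction, so there is no improving ray and the minimum is attained at a vertex.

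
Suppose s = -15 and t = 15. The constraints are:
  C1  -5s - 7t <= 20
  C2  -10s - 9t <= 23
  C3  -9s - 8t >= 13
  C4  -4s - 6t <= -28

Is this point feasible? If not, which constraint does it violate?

C1: -30 ≤ 20 ✓
C2: 15 ≤ 23 ✓
C3: 15 ≥ 13 ✓
C4: -30 ≤ -28 ✓

feasible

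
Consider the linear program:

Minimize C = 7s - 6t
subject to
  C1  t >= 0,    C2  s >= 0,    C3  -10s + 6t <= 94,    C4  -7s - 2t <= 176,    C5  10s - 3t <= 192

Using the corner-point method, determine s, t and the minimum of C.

The optimum lies where -10s + 6t = 94 and 10s - 3t = 192.
Solving simultaneously gives s = 239/5, t = 286/3.

s = 239/5, t = 286/3, minimum C = -1187/5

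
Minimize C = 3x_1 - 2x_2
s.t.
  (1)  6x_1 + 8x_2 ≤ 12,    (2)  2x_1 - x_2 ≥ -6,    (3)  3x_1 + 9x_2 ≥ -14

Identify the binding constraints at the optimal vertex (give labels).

(1) and (2)

Vertices and C = 3x_1 - 2x_2:
  (-18/11, 30/11) → C = -114/11
  (22/3, -4) → C = 30
  (-68/21, -10/21) → C = -184/21

The minimum is at (-18/11, 30/11). Substituting into each constraint, equality holds for (1) and (2); the remaining constraints have slack.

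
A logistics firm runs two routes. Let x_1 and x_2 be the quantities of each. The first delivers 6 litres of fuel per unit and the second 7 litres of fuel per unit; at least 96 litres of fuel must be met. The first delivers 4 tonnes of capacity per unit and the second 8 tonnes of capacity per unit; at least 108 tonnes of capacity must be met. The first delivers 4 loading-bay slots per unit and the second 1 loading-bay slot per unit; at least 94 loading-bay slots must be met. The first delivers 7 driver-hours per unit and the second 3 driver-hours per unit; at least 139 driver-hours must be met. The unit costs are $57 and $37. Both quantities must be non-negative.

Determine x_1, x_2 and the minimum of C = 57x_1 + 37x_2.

x_1 = 23, x_2 = 2, minimum C = 1385

Extreme points and C = 57x_1 + 37x_2:
  (0, 94) → C = 3478
  (27, 0) → C = 1539
  (23, 2) → C = 1385
The feasible region is unbounded (it extends along (0, 1), (1, 0)), but C strictly increases along every unbounded feasible direction, so there is no improving ray and the minimum is attained at a vertex.

At the optimal vertex, 4x_1 + 8x_2 = 108 and 4x_1 + x_2 = 94.
Solving simultaneously gives x_1 = 23, x_2 = 2.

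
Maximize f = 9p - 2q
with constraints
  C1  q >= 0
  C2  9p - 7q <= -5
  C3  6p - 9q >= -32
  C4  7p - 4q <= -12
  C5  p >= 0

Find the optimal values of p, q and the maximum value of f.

Extreme points and f = 9p - 2q:
  (20/39, 152/39) → f = -124/39
  (0, 32/9) → f = -64/9
  (0, 3) → f = -6

p = 20/39, q = 152/39, maximum f = -124/39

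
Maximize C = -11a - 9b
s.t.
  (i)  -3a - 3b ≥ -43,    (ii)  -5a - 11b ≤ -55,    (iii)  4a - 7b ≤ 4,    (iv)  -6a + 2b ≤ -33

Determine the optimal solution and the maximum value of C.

a = 223/34, b = 54/17, maximum C = -3425/34

Vertices and C = -11a - 9b:
  (313/33, 160/33) → C = -4883/33
  (185/24, 53/8) → C = -1733/12
  (223/34, 54/17) → C = -3425/34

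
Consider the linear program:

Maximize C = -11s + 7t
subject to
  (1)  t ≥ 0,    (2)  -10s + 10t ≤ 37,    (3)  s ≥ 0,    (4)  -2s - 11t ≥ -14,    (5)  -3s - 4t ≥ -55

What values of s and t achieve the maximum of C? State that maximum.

Extreme points and C = -11s + 7t:
  (0, 0) → C = 0
  (7, 0) → C = -77
  (0, 14/11) → C = 98/11

s = 0, t = 14/11, maximum C = 98/11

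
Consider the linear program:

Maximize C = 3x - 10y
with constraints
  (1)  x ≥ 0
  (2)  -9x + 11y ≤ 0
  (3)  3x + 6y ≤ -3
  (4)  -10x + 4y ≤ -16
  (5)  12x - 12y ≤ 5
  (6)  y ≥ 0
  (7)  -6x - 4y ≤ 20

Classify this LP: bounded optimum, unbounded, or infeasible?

The boundaries y = 0 and -6x - 4y = 20 meet at (-10/3, 0), but that point violates x ≥ 0. Every candidate vertex is excluded by some other constraint, so the feasible region is empty.

infeasible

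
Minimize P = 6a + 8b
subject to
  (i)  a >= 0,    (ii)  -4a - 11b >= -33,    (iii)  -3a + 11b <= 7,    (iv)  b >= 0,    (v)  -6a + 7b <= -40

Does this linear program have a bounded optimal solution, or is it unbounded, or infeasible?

bounded optimum

Extreme points and P = 6a + 8b:
  (33/4, 0) → P = 99/2
  (671/94, 19/47) → P = 2165/47
  (20/3, 0) → P = 40
The feasible region has finitely many vertices and no improving ray; the minimum is 40 at (20/3, 0).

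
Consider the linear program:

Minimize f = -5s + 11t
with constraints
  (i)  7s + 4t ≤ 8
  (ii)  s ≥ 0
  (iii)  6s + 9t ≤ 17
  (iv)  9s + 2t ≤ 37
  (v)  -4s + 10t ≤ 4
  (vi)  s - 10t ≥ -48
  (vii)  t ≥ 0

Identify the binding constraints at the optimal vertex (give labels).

(i) and (vii)

Feasible corners and f = -5s + 11t:
  (32/43, 30/43) → f = 170/43
  (8/7, 0) → f = -40/7
  (0, 2/5) → f = 22/5
  (0, 0) → f = 0

The minimum is at (8/7, 0). Substituting into each constraint, equality holds for (i) and (vii); the remaining constraints have slack.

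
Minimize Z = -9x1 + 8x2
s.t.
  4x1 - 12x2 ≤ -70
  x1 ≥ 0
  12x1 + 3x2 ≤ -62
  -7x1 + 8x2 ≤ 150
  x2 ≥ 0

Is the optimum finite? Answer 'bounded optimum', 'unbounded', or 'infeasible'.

The boundaries 4x1 - 12x2 = -70 and x1 = 0 meet at (0, 35/6), but that point violates 12x1 + 3x2 ≤ -62. Every candidate vertex is excluded by some other constraint, so the feasible region is empty.

infeasible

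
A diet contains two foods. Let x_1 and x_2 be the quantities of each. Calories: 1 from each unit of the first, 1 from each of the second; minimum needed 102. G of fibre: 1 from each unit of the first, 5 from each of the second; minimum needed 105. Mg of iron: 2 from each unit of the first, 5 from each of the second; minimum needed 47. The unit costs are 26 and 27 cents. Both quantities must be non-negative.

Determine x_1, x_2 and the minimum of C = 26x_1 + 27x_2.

Corner points and C = 26x_1 + 27x_2:
  (0, 102) → C = 2754
  (105, 0) → C = 2730
  (405/4, 3/4) → C = 10611/4
The feasible region is unbounded (it extends along (0, 1), (1, 0)), but C strictly increases along every unbounded feasible direction, so there is no improving ray and the minimum is attained at a vertex.

x_1 = 405/4, x_2 = 3/4, minimum C = 10611/4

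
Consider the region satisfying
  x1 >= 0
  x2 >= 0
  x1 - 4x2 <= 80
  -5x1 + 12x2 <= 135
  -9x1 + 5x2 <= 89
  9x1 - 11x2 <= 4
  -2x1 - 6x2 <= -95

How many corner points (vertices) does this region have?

The feasible vertices (each the meet of two boundaries and inside every other half-plane) are:
  (1533/53, 1235/53)
  (55/9, 745/54)
  (1069/76, 847/76)

3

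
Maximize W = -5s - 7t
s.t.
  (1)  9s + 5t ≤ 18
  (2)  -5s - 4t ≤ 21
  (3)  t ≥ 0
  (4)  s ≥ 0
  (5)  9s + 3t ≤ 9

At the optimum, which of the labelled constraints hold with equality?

(3) and (4)

Vertices and W = -5s - 7t:
  (0, 0) → W = 0
  (1, 0) → W = -5
  (0, 3) → W = -21

The maximum is at (0, 0). Substituting into each constraint, equality holds for (3) and (4); the remaining constraints have slack.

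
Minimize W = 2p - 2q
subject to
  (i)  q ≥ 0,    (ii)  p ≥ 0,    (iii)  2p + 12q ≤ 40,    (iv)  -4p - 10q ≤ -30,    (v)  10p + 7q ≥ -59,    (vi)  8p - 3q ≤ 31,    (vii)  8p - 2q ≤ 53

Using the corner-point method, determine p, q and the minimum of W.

The binding constraints are p = 0 and 2p + 12q = 40.
Solving simultaneously gives p = 0, q = 10/3.

p = 0, q = 10/3, minimum W = -20/3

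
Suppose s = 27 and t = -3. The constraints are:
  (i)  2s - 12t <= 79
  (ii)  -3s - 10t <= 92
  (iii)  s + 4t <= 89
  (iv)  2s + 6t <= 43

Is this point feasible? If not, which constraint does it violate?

not feasible — violates (i)

Constraint (i): 2s - 12t = 90, which is not ≤ 79. All other constraints are satisfied.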